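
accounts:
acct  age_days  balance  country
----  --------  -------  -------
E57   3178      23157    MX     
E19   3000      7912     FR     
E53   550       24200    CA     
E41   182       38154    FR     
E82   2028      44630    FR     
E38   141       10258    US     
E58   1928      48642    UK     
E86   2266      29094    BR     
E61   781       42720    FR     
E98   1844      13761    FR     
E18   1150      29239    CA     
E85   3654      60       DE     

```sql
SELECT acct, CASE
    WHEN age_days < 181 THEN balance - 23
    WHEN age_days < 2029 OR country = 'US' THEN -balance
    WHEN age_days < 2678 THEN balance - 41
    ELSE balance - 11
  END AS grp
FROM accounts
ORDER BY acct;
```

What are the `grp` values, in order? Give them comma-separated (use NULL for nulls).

acct=E18: age_days < 2029 OR country = 'US' → -29239
acct=E19: ELSE → 7901
acct=E38: age_days < 181 → 10235
acct=E41: age_days < 2029 OR country = 'US' → -38154
acct=E53: age_days < 2029 OR country = 'US' → -24200
acct=E57: ELSE → 23146
acct=E58: age_days < 2029 OR country = 'US' → -48642
acct=E61: age_days < 2029 OR country = 'US' → -42720
acct=E82: age_days < 2029 OR country = 'US' → -44630
acct=E85: ELSE → 49
acct=E86: age_days < 2678 → 29053
acct=E98: age_days < 2029 OR country = 'US' → -13761

-29239, 7901, 10235, -38154, -24200, 23146, -48642, -42720, -44630, 49, 29053, -13761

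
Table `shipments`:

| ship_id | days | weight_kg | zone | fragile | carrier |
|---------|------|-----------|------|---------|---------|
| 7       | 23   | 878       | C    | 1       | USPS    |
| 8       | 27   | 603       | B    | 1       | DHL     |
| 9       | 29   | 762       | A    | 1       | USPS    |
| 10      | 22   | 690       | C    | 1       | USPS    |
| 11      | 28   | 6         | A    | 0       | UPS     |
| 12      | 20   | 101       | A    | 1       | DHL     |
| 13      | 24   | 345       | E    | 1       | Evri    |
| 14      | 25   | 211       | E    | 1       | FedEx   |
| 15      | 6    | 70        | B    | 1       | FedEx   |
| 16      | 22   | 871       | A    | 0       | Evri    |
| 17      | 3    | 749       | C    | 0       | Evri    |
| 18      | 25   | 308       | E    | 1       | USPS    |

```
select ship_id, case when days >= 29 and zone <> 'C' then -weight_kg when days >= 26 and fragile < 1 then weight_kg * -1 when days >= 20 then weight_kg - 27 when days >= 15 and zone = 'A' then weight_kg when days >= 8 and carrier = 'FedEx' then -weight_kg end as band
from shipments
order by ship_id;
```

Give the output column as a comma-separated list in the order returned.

ship_id=7: days >= 20 → 851
ship_id=8: days >= 20 → 576
ship_id=9: days >= 29 and zone <> 'C' → -762
ship_id=10: days >= 20 → 663
ship_id=11: days >= 26 and fragile < 1 → -6
ship_id=12: days >= 20 → 74
ship_id=13: days >= 20 → 318
ship_id=14: days >= 20 → 184
ship_id=15: (no match → NULL) → NULL
ship_id=16: days >= 20 → 844
ship_id=17: (no match → NULL) → NULL
ship_id=18: days >= 20 → 281

851, 576, -762, 663, -6, 74, 318, 184, NULL, 844, NULL, 281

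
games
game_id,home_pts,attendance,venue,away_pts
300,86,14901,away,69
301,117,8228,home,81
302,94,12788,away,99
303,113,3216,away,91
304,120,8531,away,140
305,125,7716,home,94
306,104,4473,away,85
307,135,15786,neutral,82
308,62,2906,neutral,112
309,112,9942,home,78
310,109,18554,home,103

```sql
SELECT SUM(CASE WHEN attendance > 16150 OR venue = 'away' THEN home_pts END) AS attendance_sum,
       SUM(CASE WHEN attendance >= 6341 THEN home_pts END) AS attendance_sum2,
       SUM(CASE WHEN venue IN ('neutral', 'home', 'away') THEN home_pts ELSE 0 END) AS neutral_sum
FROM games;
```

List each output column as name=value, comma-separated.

[attendance_sum: attendance > 16150 OR venue = 'away']
game_id=300: ✓ → 86
game_id=301: ✗
game_id=302: ✓ → 94
game_id=303: ✓ → 113
game_id=304: ✓ → 120
game_id=305: ✗
game_id=306: ✓ → 104
game_id=307: ✗
game_id=308: ✗
game_id=309: ✗
game_id=310: ✓ → 109
attendance_sum = 86 + 94 + 113 + 120 + 104 + 109 = 626
—
[attendance_sum2: attendance >= 6341]
game_id=300: ✓ → 86
game_id=301: ✓ → 117
game_id=302: ✓ → 94
game_id=303: ✗
game_id=304: ✓ → 120
game_id=305: ✓ → 125
game_id=306: ✗
game_id=307: ✓ → 135
game_id=308: ✗
game_id=309: ✓ → 112
game_id=310: ✓ → 109
attendance_sum2 = 86 + 117 + 94 + 120 + 125 + 135 + 112 + 109 = 898
—
[neutral_sum: venue IN ('neutral', 'home', 'away')]
game_id=300: ✓ → 86
game_id=301: ✓ → 117
game_id=302: ✓ → 94
game_id=303: ✓ → 113
game_id=304: ✓ → 120
game_id=305: ✓ → 125
game_id=306: ✓ → 104
game_id=307: ✓ → 135
game_id=308: ✓ → 62
game_id=309: ✓ → 112
game_id=310: ✓ → 109
neutral_sum = 86 + 117 + 94 + 113 + 120 + 125 + 104 + 135 + 62 + 112 + 109 = 1177

attendance_sum=626, attendance_sum2=898, neutral_sum=1177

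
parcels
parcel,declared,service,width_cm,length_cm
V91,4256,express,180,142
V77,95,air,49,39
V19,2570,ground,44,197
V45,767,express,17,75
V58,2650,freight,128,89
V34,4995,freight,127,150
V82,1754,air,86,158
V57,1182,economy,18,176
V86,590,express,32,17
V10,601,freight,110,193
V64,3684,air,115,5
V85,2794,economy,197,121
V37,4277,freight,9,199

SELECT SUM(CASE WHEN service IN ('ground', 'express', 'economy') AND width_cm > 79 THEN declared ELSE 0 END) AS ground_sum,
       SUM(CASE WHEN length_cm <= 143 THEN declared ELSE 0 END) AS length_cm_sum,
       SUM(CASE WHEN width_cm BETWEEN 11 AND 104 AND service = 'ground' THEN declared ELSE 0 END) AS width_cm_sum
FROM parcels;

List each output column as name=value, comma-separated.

[ground_sum: service IN ('ground', 'express', 'economy') AND width_cm > 79]
parcel=V91: ✓ → 4256
parcel=V77: ✗
parcel=V19: ✗
parcel=V45: ✗
parcel=V58: ✗
parcel=V34: ✗
parcel=V82: ✗
parcel=V57: ✗
parcel=V86: ✗
parcel=V10: ✗
parcel=V64: ✗
parcel=V85: ✓ → 2794
parcel=V37: ✗
ground_sum = 4256 + 2794 = 7050
—
[length_cm_sum: length_cm <= 143]
parcel=V91: ✓ → 4256
parcel=V77: ✓ → 95
parcel=V19: ✗
parcel=V45: ✓ → 767
parcel=V58: ✓ → 2650
parcel=V34: ✗
parcel=V82: ✗
parcel=V57: ✗
parcel=V86: ✓ → 590
parcel=V10: ✗
parcel=V64: ✓ → 3684
parcel=V85: ✓ → 2794
parcel=V37: ✗
length_cm_sum = 4256 + 95 + 767 + 2650 + 590 + 3684 + 2794 = 14836
—
[width_cm_sum: width_cm BETWEEN 11 AND 104 AND service = 'ground']
parcel=V91: ✗
parcel=V77: ✗
parcel=V19: ✓ → 2570
parcel=V45: ✗
parcel=V58: ✗
parcel=V34: ✗
parcel=V82: ✗
parcel=V57: ✗
parcel=V86: ✗
parcel=V10: ✗
parcel=V64: ✗
parcel=V85: ✗
parcel=V37: ✗
width_cm_sum = 2570

ground_sum=7050, length_cm_sum=14836, width_cm_sum=2570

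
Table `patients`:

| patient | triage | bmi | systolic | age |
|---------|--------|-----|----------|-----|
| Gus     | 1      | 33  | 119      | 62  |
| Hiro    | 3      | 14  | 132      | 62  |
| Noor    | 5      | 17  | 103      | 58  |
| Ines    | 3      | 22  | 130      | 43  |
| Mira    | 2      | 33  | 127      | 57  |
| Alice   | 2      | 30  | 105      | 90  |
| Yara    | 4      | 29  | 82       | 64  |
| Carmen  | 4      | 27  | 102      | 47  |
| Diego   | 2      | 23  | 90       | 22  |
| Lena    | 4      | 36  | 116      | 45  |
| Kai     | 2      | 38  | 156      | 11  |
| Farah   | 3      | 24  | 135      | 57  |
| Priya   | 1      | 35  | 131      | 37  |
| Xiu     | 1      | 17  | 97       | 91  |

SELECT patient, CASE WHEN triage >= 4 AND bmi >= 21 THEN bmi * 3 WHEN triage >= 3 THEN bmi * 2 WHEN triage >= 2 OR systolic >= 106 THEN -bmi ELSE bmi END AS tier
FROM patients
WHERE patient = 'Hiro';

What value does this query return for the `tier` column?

patient = Hiro: triage=3, bmi=14, systolic=132, age=62.
triage >= 4 AND bmi >= 21 → false
triage >= 3 → true → 28

28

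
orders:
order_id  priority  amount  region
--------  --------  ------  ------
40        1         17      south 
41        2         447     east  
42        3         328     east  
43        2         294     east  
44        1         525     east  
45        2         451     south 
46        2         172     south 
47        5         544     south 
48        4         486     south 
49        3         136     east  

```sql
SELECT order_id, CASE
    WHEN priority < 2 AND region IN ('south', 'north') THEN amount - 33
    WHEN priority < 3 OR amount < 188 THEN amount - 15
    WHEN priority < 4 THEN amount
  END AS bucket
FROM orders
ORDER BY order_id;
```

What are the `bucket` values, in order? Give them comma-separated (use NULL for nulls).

order_id=40: priority < 2 AND region IN ('south', 'north') → -16
order_id=41: priority < 3 OR amount < 188 → 432
order_id=42: priority < 4 → 328
order_id=43: priority < 3 OR amount < 188 → 279
order_id=44: priority < 3 OR amount < 188 → 510
order_id=45: priority < 3 OR amount < 188 → 436
order_id=46: priority < 3 OR amount < 188 → 157
order_id=47: (no match → NULL) → NULL
order_id=48: (no match → NULL) → NULL
order_id=49: priority < 3 OR amount < 188 → 121

-16, 432, 328, 279, 510, 436, 157, NULL, NULL, 121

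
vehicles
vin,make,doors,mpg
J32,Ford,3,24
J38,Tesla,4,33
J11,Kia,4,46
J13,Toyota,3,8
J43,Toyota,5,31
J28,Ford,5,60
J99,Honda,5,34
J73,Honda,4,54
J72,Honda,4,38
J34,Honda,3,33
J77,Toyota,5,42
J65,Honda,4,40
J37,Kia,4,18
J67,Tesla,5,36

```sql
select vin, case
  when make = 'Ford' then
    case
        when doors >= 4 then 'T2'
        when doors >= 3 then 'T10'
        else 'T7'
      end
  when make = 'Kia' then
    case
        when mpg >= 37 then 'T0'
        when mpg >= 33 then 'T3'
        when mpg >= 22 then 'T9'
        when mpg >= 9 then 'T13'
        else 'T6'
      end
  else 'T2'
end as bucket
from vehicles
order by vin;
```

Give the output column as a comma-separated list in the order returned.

T0, T2, T2, T10, T2, T13, T2, T2, T2, T2, T2, T2, T2, T2

vin=J11: make='Kia' → inner[mpg >= 37] → T0
vin=J13: make='Toyota' → outer ELSE → T2
vin=J28: make='Ford' → inner[doors >= 4] → T2
vin=J32: make='Ford' → inner[doors >= 3] → T10
vin=J34: make='Honda' → outer ELSE → T2
vin=J37: make='Kia' → inner[mpg >= 9] → T13
vin=J38: make='Tesla' → outer ELSE → T2
vin=J43: make='Toyota' → outer ELSE → T2
vin=J65: make='Honda' → outer ELSE → T2
vin=J67: make='Tesla' → outer ELSE → T2
vin=J72: make='Honda' → outer ELSE → T2
vin=J73: make='Honda' → outer ELSE → T2
vin=J77: make='Toyota' → outer ELSE → T2
vin=J99: make='Honda' → outer ELSE → T2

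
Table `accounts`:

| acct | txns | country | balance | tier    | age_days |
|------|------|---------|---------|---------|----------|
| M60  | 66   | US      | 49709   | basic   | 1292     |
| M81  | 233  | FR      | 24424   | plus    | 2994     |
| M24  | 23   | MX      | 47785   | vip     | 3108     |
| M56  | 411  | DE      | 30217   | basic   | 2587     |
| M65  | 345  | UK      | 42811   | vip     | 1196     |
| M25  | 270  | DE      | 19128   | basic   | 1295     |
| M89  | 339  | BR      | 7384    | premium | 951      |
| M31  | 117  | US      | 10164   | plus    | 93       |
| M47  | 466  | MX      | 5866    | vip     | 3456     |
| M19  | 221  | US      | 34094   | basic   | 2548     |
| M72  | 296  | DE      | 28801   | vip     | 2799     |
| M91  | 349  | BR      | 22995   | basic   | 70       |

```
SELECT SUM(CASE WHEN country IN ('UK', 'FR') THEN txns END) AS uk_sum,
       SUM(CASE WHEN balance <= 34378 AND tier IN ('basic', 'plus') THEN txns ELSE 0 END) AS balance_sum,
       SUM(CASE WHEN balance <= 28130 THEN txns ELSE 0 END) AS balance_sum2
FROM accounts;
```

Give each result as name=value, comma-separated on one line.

uk_sum=578, balance_sum=1601, balance_sum2=1774

[uk_sum: country IN ('UK', 'FR')]
acct=M60: ✗
acct=M81: ✓ → 233
acct=M24: ✗
acct=M56: ✗
acct=M65: ✓ → 345
acct=M25: ✗
acct=M89: ✗
acct=M31: ✗
acct=M47: ✗
acct=M19: ✗
acct=M72: ✗
acct=M91: ✗
uk_sum = 233 + 345 = 578
—
[balance_sum: balance <= 34378 AND tier IN ('basic', 'plus')]
acct=M60: ✗
acct=M81: ✓ → 233
acct=M24: ✗
acct=M56: ✓ → 411
acct=M65: ✗
acct=M25: ✓ → 270
acct=M89: ✗
acct=M31: ✓ → 117
acct=M47: ✗
acct=M19: ✓ → 221
acct=M72: ✗
acct=M91: ✓ → 349
balance_sum = 233 + 411 + 270 + 117 + 221 + 349 = 1601
—
[balance_sum2: balance <= 28130]
acct=M60: ✗
acct=M81: ✓ → 233
acct=M24: ✗
acct=M56: ✗
acct=M65: ✗
acct=M25: ✓ → 270
acct=M89: ✓ → 339
acct=M31: ✓ → 117
acct=M47: ✓ → 466
acct=M19: ✗
acct=M72: ✗
acct=M91: ✓ → 349
balance_sum2 = 233 + 270 + 339 + 117 + 466 + 349 = 1774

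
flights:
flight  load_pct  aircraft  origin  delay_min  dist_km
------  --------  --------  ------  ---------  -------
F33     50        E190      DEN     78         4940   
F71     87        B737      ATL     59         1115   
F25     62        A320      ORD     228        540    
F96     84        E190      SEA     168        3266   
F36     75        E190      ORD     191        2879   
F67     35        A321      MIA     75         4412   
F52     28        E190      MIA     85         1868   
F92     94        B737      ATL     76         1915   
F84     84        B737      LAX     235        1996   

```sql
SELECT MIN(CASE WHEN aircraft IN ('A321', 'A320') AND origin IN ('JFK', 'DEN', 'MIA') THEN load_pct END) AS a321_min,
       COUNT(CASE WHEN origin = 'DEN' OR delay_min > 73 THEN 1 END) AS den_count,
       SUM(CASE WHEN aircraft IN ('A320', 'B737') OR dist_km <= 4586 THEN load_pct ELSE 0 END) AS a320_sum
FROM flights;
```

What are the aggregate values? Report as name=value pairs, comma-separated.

a321_min=35, den_count=8, a320_sum=549

[a321_min: aircraft IN ('A321', 'A320') AND origin IN ('JFK', 'DEN', 'MIA')]
flight=F33: ✗
flight=F71: ✗
flight=F25: ✗
flight=F96: ✗
flight=F36: ✗
flight=F67: ✓ → 35
flight=F52: ✗
flight=F92: ✗
flight=F84: ✗
a321_min = MIN(35) = 35
—
[den_count: origin = 'DEN' OR delay_min > 73]
flight=F33: ✓ → 1
flight=F71: ✗
flight=F25: ✓ → 1
flight=F96: ✓ → 1
flight=F36: ✓ → 1
flight=F67: ✓ → 1
flight=F52: ✓ → 1
flight=F92: ✓ → 1
flight=F84: ✓ → 1
den_count = COUNT(1, 1, 1, 1, 1, 1, 1, 1) = 8
—
[a320_sum: aircraft IN ('A320', 'B737') OR dist_km <= 4586]
flight=F33: ✗
flight=F71: ✓ → 87
flight=F25: ✓ → 62
flight=F96: ✓ → 84
flight=F36: ✓ → 75
flight=F67: ✓ → 35
flight=F52: ✓ → 28
flight=F92: ✓ → 94
flight=F84: ✓ → 84
a320_sum = 87 + 62 + 84 + 75 + 35 + 28 + 94 + 84 = 549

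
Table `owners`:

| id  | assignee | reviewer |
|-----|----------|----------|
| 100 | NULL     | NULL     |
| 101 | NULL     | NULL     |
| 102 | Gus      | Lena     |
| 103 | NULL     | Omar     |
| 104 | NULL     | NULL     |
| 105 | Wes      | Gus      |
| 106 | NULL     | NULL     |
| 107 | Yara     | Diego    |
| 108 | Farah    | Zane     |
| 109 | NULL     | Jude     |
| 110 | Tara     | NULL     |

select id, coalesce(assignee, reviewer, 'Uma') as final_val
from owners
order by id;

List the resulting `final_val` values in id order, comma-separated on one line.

Uma, Uma, Gus, Omar, Uma, Wes, Uma, Yara, Farah, Jude, Tara

id=100: assignee=NULL, reviewer=NULL, → literal Uma → Uma
id=101: assignee=NULL, reviewer=NULL, → literal Uma → Uma
id=102: assignee=Gus → Gus
id=103: assignee=NULL, reviewer=Omar → Omar
id=104: assignee=NULL, reviewer=NULL, → literal Uma → Uma
id=105: assignee=Wes → Wes
id=106: assignee=NULL, reviewer=NULL, → literal Uma → Uma
id=107: assignee=Yara → Yara
id=108: assignee=Farah → Farah
id=109: assignee=NULL, reviewer=Jude → Jude
id=110: assignee=Tara → Tara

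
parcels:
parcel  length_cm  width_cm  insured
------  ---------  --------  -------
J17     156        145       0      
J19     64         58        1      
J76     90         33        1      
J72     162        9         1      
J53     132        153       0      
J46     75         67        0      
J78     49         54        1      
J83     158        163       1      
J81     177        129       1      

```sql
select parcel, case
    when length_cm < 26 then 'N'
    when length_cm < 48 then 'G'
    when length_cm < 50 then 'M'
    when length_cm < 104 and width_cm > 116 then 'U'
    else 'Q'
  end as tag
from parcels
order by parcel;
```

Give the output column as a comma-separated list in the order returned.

Q, Q, Q, Q, Q, Q, M, Q, Q

parcel=J17: ELSE → Q
parcel=J19: ELSE → Q
parcel=J46: ELSE → Q
parcel=J53: ELSE → Q
parcel=J72: ELSE → Q
parcel=J76: ELSE → Q
parcel=J78: length_cm < 50 → M
parcel=J81: ELSE → Q
parcel=J83: ELSE → Q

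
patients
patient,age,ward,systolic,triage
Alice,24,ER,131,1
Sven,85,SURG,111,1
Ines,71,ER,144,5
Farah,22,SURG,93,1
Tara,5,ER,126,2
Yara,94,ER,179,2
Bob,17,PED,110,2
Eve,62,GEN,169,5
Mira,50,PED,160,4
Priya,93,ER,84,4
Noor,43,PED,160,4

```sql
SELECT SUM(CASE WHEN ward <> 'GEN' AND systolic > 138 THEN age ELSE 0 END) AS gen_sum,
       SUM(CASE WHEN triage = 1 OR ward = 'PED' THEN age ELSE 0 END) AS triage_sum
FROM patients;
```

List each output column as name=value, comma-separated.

[gen_sum: ward <> 'GEN' AND systolic > 138]
patient=Alice: ✗
patient=Sven: ✗
patient=Ines: ✓ → 71
patient=Farah: ✗
patient=Tara: ✗
patient=Yara: ✓ → 94
patient=Bob: ✗
patient=Eve: ✗
patient=Mira: ✓ → 50
patient=Priya: ✗
patient=Noor: ✓ → 43
gen_sum = 71 + 94 + 50 + 43 = 258
—
[triage_sum: triage = 1 OR ward = 'PED']
patient=Alice: ✓ → 24
patient=Sven: ✓ → 85
patient=Ines: ✗
patient=Farah: ✓ → 22
patient=Tara: ✗
patient=Yara: ✗
patient=Bob: ✓ → 17
patient=Eve: ✗
patient=Mira: ✓ → 50
patient=Priya: ✗
patient=Noor: ✓ → 43
triage_sum = 24 + 85 + 22 + 17 + 50 + 43 = 241

gen_sum=258, triage_sum=241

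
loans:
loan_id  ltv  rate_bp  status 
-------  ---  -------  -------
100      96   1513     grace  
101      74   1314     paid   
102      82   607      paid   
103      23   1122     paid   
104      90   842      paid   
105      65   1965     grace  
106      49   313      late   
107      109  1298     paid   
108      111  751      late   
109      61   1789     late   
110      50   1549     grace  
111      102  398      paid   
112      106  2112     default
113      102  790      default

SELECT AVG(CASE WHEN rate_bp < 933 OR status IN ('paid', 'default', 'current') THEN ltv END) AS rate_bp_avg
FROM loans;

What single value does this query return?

loan_id=100: ✗
loan_id=101: ✓ → 74
loan_id=102: ✓ → 82
loan_id=103: ✓ → 23
loan_id=104: ✓ → 90
loan_id=105: ✗
loan_id=106: ✓ → 49
loan_id=107: ✓ → 109
loan_id=108: ✓ → 111
loan_id=109: ✗
loan_id=110: ✗
loan_id=111: ✓ → 102
loan_id=112: ✓ → 106
loan_id=113: ✓ → 102
rate_bp_avg = (74 + 82 + 23 + 90 + 49 + 109 + 111 + 102 + 106 + 102) / 10 = 84.8

84.8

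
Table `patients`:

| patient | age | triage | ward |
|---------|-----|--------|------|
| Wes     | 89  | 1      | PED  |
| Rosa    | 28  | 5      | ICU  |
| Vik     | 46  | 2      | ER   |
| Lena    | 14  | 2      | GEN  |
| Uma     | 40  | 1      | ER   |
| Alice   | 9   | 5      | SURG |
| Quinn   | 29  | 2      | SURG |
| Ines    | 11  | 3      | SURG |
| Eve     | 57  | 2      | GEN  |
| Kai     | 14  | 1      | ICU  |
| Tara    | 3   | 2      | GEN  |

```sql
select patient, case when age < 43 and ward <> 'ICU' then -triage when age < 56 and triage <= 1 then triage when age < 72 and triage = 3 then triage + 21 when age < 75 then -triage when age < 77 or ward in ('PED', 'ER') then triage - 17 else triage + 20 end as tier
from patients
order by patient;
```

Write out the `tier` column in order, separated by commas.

patient=Alice: age < 43 and ward <> 'ICU' → -5
patient=Eve: age < 75 → -2
patient=Ines: age < 43 and ward <> 'ICU' → -3
patient=Kai: age < 56 and triage <= 1 → 1
patient=Lena: age < 43 and ward <> 'ICU' → -2
patient=Quinn: age < 43 and ward <> 'ICU' → -2
patient=Rosa: age < 75 → -5
patient=Tara: age < 43 and ward <> 'ICU' → -2
patient=Uma: age < 43 and ward <> 'ICU' → -1
patient=Vik: age < 75 → -2
patient=Wes: age < 77 or ward in ('PED', 'ER') → -16

-5, -2, -3, 1, -2, -2, -5, -2, -1, -2, -16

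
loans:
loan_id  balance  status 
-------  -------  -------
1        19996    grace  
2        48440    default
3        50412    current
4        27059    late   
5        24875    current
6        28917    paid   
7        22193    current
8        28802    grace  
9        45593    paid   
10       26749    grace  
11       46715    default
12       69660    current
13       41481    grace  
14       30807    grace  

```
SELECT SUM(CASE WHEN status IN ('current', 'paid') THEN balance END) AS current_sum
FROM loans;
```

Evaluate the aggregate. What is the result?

241650

loan_id=1: ✗
loan_id=2: ✗
loan_id=3: ✓ → 50412
loan_id=4: ✗
loan_id=5: ✓ → 24875
loan_id=6: ✓ → 28917
loan_id=7: ✓ → 22193
loan_id=8: ✗
loan_id=9: ✓ → 45593
loan_id=10: ✗
loan_id=11: ✗
loan_id=12: ✓ → 69660
loan_id=13: ✗
loan_id=14: ✗
current_sum = 50412 + 24875 + 28917 + 22193 + 45593 + 69660 = 241650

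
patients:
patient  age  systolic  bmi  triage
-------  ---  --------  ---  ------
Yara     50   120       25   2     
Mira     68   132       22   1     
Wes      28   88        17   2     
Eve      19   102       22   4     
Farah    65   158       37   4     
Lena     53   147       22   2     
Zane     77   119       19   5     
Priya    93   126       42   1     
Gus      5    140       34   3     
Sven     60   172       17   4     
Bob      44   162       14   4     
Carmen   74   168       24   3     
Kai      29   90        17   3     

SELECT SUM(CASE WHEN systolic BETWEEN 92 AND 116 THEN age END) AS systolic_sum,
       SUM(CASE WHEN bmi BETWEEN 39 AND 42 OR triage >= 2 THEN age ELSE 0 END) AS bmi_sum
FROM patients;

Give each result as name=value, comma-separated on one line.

[systolic_sum: systolic BETWEEN 92 AND 116]
patient=Yara: ✗
patient=Mira: ✗
patient=Wes: ✗
patient=Eve: ✓ → 19
patient=Farah: ✗
patient=Lena: ✗
patient=Zane: ✗
patient=Priya: ✗
patient=Gus: ✗
patient=Sven: ✗
patient=Bob: ✗
patient=Carmen: ✗
patient=Kai: ✗
systolic_sum = 19
—
[bmi_sum: bmi BETWEEN 39 AND 42 OR triage >= 2]
patient=Yara: ✓ → 50
patient=Mira: ✗
patient=Wes: ✓ → 28
patient=Eve: ✓ → 19
patient=Farah: ✓ → 65
patient=Lena: ✓ → 53
patient=Zane: ✓ → 77
patient=Priya: ✓ → 93
patient=Gus: ✓ → 5
patient=Sven: ✓ → 60
patient=Bob: ✓ → 44
patient=Carmen: ✓ → 74
patient=Kai: ✓ → 29
bmi_sum = 50 + 28 + 19 + 65 + 53 + 77 + 93 + 5 + 60 + 44 + 74 + 29 = 597

systolic_sum=19, bmi_sum=597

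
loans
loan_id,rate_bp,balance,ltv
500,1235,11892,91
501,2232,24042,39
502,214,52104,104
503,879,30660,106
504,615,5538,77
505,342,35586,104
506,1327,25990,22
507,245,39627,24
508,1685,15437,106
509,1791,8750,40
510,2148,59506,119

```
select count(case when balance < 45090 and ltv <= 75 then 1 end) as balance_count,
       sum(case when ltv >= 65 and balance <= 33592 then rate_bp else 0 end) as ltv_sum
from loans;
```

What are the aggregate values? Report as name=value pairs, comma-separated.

balance_count=4, ltv_sum=4414

[balance_count: balance < 45090 and ltv <= 75]
loan_id=500: ✗
loan_id=501: ✓ → 1
loan_id=502: ✗
loan_id=503: ✗
loan_id=504: ✗
loan_id=505: ✗
loan_id=506: ✓ → 1
loan_id=507: ✓ → 1
loan_id=508: ✗
loan_id=509: ✓ → 1
loan_id=510: ✗
balance_count = COUNT(1, 1, 1, 1) = 4
—
[ltv_sum: ltv >= 65 and balance <= 33592]
loan_id=500: ✓ → 1235
loan_id=501: ✗
loan_id=502: ✗
loan_id=503: ✓ → 879
loan_id=504: ✓ → 615
loan_id=505: ✗
loan_id=506: ✗
loan_id=507: ✗
loan_id=508: ✓ → 1685
loan_id=509: ✗
loan_id=510: ✗
ltv_sum = 1235 + 879 + 615 + 1685 = 4414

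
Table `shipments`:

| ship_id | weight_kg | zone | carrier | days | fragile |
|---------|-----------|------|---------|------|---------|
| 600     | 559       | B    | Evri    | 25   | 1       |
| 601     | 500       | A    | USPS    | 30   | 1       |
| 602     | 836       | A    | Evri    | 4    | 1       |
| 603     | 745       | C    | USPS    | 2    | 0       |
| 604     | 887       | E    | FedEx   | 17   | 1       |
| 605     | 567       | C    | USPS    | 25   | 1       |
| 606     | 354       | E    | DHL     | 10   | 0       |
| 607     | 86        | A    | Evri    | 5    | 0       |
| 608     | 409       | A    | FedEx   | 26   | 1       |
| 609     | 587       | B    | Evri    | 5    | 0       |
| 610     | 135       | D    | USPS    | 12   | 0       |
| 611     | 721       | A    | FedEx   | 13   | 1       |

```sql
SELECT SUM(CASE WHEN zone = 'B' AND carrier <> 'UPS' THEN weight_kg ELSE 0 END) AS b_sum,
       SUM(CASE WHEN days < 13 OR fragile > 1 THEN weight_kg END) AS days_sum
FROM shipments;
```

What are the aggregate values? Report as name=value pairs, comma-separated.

[b_sum: zone = 'B' AND carrier <> 'UPS']
ship_id=600: ✓ → 559
ship_id=601: ✗
ship_id=602: ✗
ship_id=603: ✗
ship_id=604: ✗
ship_id=605: ✗
ship_id=606: ✗
ship_id=607: ✗
ship_id=608: ✗
ship_id=609: ✓ → 587
ship_id=610: ✗
ship_id=611: ✗
b_sum = 559 + 587 = 1146
—
[days_sum: days < 13 OR fragile > 1]
ship_id=600: ✗
ship_id=601: ✗
ship_id=602: ✓ → 836
ship_id=603: ✓ → 745
ship_id=604: ✗
ship_id=605: ✗
ship_id=606: ✓ → 354
ship_id=607: ✓ → 86
ship_id=608: ✗
ship_id=609: ✓ → 587
ship_id=610: ✓ → 135
ship_id=611: ✗
days_sum = 836 + 745 + 354 + 86 + 587 + 135 = 2743

b_sum=1146, days_sum=2743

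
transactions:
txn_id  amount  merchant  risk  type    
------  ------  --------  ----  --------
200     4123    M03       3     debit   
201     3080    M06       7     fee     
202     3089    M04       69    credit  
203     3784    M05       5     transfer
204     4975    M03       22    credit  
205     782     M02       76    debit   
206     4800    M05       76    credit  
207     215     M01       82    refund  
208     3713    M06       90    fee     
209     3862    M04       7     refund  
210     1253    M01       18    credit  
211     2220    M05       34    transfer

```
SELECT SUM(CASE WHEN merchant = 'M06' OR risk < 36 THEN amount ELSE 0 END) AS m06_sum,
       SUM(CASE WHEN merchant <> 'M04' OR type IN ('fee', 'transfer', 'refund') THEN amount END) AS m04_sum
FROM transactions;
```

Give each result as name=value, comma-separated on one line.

[m06_sum: merchant = 'M06' OR risk < 36]
txn_id=200: ✓ → 4123
txn_id=201: ✓ → 3080
txn_id=202: ✗
txn_id=203: ✓ → 3784
txn_id=204: ✓ → 4975
txn_id=205: ✗
txn_id=206: ✗
txn_id=207: ✗
txn_id=208: ✓ → 3713
txn_id=209: ✓ → 3862
txn_id=210: ✓ → 1253
txn_id=211: ✓ → 2220
m06_sum = 4123 + 3080 + 3784 + 4975 + 3713 + 3862 + 1253 + 2220 = 27010
—
[m04_sum: merchant <> 'M04' OR type IN ('fee', 'transfer', 'refund')]
txn_id=200: ✓ → 4123
txn_id=201: ✓ → 3080
txn_id=202: ✗
txn_id=203: ✓ → 3784
txn_id=204: ✓ → 4975
txn_id=205: ✓ → 782
txn_id=206: ✓ → 4800
txn_id=207: ✓ → 215
txn_id=208: ✓ → 3713
txn_id=209: ✓ → 3862
txn_id=210: ✓ → 1253
txn_id=211: ✓ → 2220
m04_sum = 4123 + 3080 + 3784 + 4975 + 782 + 4800 + 215 + 3713 + 3862 + 1253 + 2220 = 32807

m06_sum=27010, m04_sum=32807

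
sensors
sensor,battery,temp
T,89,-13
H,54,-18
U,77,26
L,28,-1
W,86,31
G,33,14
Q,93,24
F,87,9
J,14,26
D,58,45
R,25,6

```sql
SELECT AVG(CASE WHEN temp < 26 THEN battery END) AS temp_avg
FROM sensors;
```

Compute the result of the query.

sensor=T: ✓ → 89
sensor=H: ✓ → 54
sensor=U: ✗
sensor=L: ✓ → 28
sensor=W: ✗
sensor=G: ✓ → 33
sensor=Q: ✓ → 93
sensor=F: ✓ → 87
sensor=J: ✗
sensor=D: ✗
sensor=R: ✓ → 25
temp_avg = (89 + 54 + 28 + 33 + 93 + 87 + 25) / 7 = 58.4285714286

58.4285714286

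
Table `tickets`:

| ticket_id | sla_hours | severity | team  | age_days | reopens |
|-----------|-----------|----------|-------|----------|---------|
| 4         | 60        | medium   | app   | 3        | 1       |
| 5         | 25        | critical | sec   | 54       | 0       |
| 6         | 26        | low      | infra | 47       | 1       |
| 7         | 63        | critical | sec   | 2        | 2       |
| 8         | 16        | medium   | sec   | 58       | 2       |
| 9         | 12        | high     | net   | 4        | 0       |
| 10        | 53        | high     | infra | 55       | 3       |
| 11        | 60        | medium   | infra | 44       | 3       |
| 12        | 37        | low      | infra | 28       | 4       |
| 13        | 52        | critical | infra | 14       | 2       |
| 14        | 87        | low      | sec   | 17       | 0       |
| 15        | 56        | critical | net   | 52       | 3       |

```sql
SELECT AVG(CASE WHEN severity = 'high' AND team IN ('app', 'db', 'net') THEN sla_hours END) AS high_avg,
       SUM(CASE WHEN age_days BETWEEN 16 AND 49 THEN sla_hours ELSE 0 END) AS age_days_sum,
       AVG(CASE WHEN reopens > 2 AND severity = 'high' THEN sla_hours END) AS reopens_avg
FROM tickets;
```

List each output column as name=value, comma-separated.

high_avg=12, age_days_sum=210, reopens_avg=53

[high_avg: severity = 'high' AND team IN ('app', 'db', 'net')]
ticket_id=4: ✗
ticket_id=5: ✗
ticket_id=6: ✗
ticket_id=7: ✗
ticket_id=8: ✗
ticket_id=9: ✓ → 12
ticket_id=10: ✗
ticket_id=11: ✗
ticket_id=12: ✗
ticket_id=13: ✗
ticket_id=14: ✗
ticket_id=15: ✗
high_avg = 12
—
[age_days_sum: age_days BETWEEN 16 AND 49]
ticket_id=4: ✗
ticket_id=5: ✗
ticket_id=6: ✓ → 26
ticket_id=7: ✗
ticket_id=8: ✗
ticket_id=9: ✗
ticket_id=10: ✗
ticket_id=11: ✓ → 60
ticket_id=12: ✓ → 37
ticket_id=13: ✗
ticket_id=14: ✓ → 87
ticket_id=15: ✗
age_days_sum = 26 + 60 + 37 + 87 = 210
—
[reopens_avg: reopens > 2 AND severity = 'high']
ticket_id=4: ✗
ticket_id=5: ✗
ticket_id=6: ✗
ticket_id=7: ✗
ticket_id=8: ✗
ticket_id=9: ✗
ticket_id=10: ✓ → 53
ticket_id=11: ✗
ticket_id=12: ✗
ticket_id=13: ✗
ticket_id=14: ✗
ticket_id=15: ✗
reopens_avg = 53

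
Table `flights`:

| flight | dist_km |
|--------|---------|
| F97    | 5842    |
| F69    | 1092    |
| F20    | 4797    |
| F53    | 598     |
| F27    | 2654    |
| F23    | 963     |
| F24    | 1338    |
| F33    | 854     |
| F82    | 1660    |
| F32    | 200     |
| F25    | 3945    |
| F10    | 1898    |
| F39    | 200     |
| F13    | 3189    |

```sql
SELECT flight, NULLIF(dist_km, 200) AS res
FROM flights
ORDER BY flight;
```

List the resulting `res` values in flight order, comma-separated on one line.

flight=F10: dist_km=1898 vs 200: differ → 1898
flight=F13: dist_km=3189 vs 200: differ → 3189
flight=F20: dist_km=4797 vs 200: differ → 4797
flight=F23: dist_km=963 vs 200: differ → 963
flight=F24: dist_km=1338 vs 200: differ → 1338
flight=F25: dist_km=3945 vs 200: differ → 3945
flight=F27: dist_km=2654 vs 200: differ → 2654
flight=F32: dist_km=200 vs 200: equal → NULL
flight=F33: dist_km=854 vs 200: differ → 854
flight=F39: dist_km=200 vs 200: equal → NULL
flight=F53: dist_km=598 vs 200: differ → 598
flight=F69: dist_km=1092 vs 200: differ → 1092
flight=F82: dist_km=1660 vs 200: differ → 1660
flight=F97: dist_km=5842 vs 200: differ → 5842

1898, 3189, 4797, 963, 1338, 3945, 2654, NULL, 854, NULL, 598, 1092, 1660, 5842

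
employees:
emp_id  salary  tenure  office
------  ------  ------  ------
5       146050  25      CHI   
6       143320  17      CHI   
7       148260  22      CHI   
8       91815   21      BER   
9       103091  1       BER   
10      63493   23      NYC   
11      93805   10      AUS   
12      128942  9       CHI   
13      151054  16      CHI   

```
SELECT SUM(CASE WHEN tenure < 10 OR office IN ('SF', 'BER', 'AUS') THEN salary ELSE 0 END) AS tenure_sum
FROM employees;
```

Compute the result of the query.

emp_id=5: ✗
emp_id=6: ✗
emp_id=7: ✗
emp_id=8: ✓ → 91815
emp_id=9: ✓ → 103091
emp_id=10: ✗
emp_id=11: ✓ → 93805
emp_id=12: ✓ → 128942
emp_id=13: ✗
tenure_sum = 91815 + 103091 + 93805 + 128942 = 417653

417653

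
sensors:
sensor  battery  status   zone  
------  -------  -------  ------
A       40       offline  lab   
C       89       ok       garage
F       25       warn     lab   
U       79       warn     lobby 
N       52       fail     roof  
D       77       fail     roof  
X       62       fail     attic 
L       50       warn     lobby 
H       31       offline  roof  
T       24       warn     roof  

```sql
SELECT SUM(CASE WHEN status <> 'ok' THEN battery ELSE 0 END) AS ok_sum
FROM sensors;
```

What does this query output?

440

sensor=A: ✓ → 40
sensor=C: ✗
sensor=F: ✓ → 25
sensor=U: ✓ → 79
sensor=N: ✓ → 52
sensor=D: ✓ → 77
sensor=X: ✓ → 62
sensor=L: ✓ → 50
sensor=H: ✓ → 31
sensor=T: ✓ → 24
ok_sum = 40 + 25 + 79 + 52 + 77 + 62 + 50 + 31 + 24 = 440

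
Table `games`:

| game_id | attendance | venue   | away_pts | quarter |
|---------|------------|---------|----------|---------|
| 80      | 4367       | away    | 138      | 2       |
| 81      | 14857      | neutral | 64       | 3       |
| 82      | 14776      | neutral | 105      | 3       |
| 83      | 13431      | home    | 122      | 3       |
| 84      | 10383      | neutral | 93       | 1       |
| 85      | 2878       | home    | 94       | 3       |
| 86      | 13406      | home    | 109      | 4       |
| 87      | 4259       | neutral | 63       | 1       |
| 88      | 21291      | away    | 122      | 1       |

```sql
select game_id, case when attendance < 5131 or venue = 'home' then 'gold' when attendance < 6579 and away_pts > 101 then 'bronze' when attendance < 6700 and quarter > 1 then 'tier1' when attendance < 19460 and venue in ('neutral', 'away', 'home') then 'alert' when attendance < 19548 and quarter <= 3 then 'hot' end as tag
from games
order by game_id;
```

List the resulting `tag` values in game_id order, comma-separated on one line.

game_id=80: attendance < 5131 or venue = 'home' → gold
game_id=81: attendance < 19460 and venue in ('neutral', 'away', 'home') → alert
game_id=82: attendance < 19460 and venue in ('neutral', 'away', 'home') → alert
game_id=83: attendance < 5131 or venue = 'home' → gold
game_id=84: attendance < 19460 and venue in ('neutral', 'away', 'home') → alert
game_id=85: attendance < 5131 or venue = 'home' → gold
game_id=86: attendance < 5131 or venue = 'home' → gold
game_id=87: attendance < 5131 or venue = 'home' → gold
game_id=88: (no match → NULL) → NULL

gold, alert, alert, gold, alert, gold, gold, gold, NULL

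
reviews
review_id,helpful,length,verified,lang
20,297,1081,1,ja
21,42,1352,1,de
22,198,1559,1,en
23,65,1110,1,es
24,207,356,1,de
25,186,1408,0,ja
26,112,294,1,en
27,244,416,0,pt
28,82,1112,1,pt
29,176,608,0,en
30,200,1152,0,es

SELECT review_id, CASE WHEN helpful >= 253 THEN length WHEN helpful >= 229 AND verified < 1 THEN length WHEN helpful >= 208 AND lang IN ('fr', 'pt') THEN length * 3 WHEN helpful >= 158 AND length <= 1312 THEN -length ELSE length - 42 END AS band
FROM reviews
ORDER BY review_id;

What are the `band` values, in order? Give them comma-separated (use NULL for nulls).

review_id=20: helpful >= 253 → 1081
review_id=21: ELSE → 1310
review_id=22: ELSE → 1517
review_id=23: ELSE → 1068
review_id=24: helpful >= 158 AND length <= 1312 → -356
review_id=25: ELSE → 1366
review_id=26: ELSE → 252
review_id=27: helpful >= 229 AND verified < 1 → 416
review_id=28: ELSE → 1070
review_id=29: helpful >= 158 AND length <= 1312 → -608
review_id=30: helpful >= 158 AND length <= 1312 → -1152

1081, 1310, 1517, 1068, -356, 1366, 252, 416, 1070, -608, -1152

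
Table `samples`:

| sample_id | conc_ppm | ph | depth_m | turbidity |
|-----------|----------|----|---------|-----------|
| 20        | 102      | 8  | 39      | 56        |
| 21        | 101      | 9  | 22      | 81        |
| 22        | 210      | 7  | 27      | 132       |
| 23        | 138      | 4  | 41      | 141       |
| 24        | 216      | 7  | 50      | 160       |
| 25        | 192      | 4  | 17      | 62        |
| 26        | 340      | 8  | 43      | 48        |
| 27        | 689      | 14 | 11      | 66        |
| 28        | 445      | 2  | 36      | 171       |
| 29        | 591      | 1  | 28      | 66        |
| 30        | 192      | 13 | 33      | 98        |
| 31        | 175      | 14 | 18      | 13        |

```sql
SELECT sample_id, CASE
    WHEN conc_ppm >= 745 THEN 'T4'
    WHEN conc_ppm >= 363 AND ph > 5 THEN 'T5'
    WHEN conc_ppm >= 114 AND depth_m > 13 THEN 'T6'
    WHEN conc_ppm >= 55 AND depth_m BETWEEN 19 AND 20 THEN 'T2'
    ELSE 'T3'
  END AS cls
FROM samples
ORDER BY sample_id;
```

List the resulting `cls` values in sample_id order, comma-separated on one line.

T3, T3, T6, T6, T6, T6, T6, T5, T6, T6, T6, T6

sample_id=20: ELSE → T3
sample_id=21: ELSE → T3
sample_id=22: conc_ppm >= 114 AND depth_m > 13 → T6
sample_id=23: conc_ppm >= 114 AND depth_m > 13 → T6
sample_id=24: conc_ppm >= 114 AND depth_m > 13 → T6
sample_id=25: conc_ppm >= 114 AND depth_m > 13 → T6
sample_id=26: conc_ppm >= 114 AND depth_m > 13 → T6
sample_id=27: conc_ppm >= 363 AND ph > 5 → T5
sample_id=28: conc_ppm >= 114 AND depth_m > 13 → T6
sample_id=29: conc_ppm >= 114 AND depth_m > 13 → T6
sample_id=30: conc_ppm >= 114 AND depth_m > 13 → T6
sample_id=31: conc_ppm >= 114 AND depth_m > 13 → T6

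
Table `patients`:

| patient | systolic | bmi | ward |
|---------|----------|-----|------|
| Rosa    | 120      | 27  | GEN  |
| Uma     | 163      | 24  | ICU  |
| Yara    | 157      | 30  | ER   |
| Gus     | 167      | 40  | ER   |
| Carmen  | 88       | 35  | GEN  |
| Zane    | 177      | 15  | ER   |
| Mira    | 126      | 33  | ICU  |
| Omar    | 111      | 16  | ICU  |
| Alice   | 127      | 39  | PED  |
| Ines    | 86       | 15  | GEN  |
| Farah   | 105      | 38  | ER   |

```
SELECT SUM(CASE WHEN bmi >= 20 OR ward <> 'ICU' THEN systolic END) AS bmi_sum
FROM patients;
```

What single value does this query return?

1316

patient=Rosa: ✓ → 120
patient=Uma: ✓ → 163
patient=Yara: ✓ → 157
patient=Gus: ✓ → 167
patient=Carmen: ✓ → 88
patient=Zane: ✓ → 177
patient=Mira: ✓ → 126
patient=Omar: ✗
patient=Alice: ✓ → 127
patient=Ines: ✓ → 86
patient=Farah: ✓ → 105
bmi_sum = 120 + 163 + 157 + 167 + 88 + 177 + 126 + 127 + 86 + 105 = 1316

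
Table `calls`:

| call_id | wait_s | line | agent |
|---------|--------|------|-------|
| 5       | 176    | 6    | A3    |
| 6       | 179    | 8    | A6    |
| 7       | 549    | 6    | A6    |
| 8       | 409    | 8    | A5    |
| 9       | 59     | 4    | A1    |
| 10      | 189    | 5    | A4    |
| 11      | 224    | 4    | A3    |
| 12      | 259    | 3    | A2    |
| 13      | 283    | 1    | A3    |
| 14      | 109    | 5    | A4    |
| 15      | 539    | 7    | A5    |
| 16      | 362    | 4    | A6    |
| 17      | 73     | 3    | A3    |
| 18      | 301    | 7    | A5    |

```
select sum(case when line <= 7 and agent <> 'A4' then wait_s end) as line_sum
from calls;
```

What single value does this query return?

call_id=5: ✓ → 176
call_id=6: ✗
call_id=7: ✓ → 549
call_id=8: ✗
call_id=9: ✓ → 59
call_id=10: ✗
call_id=11: ✓ → 224
call_id=12: ✓ → 259
call_id=13: ✓ → 283
call_id=14: ✗
call_id=15: ✓ → 539
call_id=16: ✓ → 362
call_id=17: ✓ → 73
call_id=18: ✓ → 301
line_sum = 176 + 549 + 59 + 224 + 259 + 283 + 539 + 362 + 73 + 301 = 2825

2825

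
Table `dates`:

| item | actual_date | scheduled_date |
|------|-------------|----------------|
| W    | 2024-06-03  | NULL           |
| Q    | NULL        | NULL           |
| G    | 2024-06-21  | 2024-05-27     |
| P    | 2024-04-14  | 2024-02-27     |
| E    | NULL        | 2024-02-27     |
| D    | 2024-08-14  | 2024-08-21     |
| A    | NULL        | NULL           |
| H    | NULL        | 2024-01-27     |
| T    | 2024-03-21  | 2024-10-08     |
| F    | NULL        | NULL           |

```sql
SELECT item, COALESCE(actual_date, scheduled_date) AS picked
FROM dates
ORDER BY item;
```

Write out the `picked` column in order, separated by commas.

NULL, 2024-08-14, 2024-02-27, NULL, 2024-06-21, 2024-01-27, 2024-04-14, NULL, 2024-03-21, 2024-06-03

item=A: actual_date=NULL, scheduled_date=NULL (all NULL) → NULL
item=D: actual_date=2024-08-14 → 2024-08-14
item=E: actual_date=NULL, scheduled_date=2024-02-27 → 2024-02-27
item=F: actual_date=NULL, scheduled_date=NULL (all NULL) → NULL
item=G: actual_date=2024-06-21 → 2024-06-21
item=H: actual_date=NULL, scheduled_date=2024-01-27 → 2024-01-27
item=P: actual_date=2024-04-14 → 2024-04-14
item=Q: actual_date=NULL, scheduled_date=NULL (all NULL) → NULL
item=T: actual_date=2024-03-21 → 2024-03-21
item=W: actual_date=2024-06-03 → 2024-06-03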